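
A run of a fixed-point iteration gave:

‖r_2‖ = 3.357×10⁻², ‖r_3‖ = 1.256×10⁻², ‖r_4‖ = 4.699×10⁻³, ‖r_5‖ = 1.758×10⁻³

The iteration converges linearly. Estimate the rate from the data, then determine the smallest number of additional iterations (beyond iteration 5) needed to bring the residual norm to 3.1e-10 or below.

Rate ρ ≈ ‖r_5‖/‖r_4‖ = 1.758×10⁻³/4.699×10⁻³ = 0.3741.
After j more steps, ‖r_{5+j}‖ ≈ 1.758×10⁻³·ρ^j; need ρ^j ≤ 3.1e-10/1.758×10⁻³ = 1.76337e-07.
j ≥ ln(1.76337e-07)/ln(0.3741) = -15.5509/-0.98323 = 15.816.
So 16 more iterations are needed.

16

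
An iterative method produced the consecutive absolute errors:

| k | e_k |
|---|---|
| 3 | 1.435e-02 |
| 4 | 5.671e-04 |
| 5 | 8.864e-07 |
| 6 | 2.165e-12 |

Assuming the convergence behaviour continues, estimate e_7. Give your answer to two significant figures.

First estimate the order: p ≈ ln(e_6/e_5) / ln(e_5/e_4) = ln(2.165e-12/8.864e-07)/ln(8.864e-07/5.671e-04) = ln(2.44246e-06)/ln(0.00156304) ≈ 2.0000.
Then e_7 ≈ e_6·(e_6/e_5)^p = 2.165e-12·(2.44246e-06)^2.0000 = 2.165e-12·5.96561e-12 ≈ 1.292e-23.

1.3e-23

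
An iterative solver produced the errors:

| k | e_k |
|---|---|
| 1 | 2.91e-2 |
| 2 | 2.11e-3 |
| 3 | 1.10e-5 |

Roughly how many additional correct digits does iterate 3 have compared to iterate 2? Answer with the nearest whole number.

Digits gained ≈ log₁₀(e_2/e_3) = log₁₀(2.11e-3/1.10e-5) = log₁₀(191.818) ≈ 2.283.

2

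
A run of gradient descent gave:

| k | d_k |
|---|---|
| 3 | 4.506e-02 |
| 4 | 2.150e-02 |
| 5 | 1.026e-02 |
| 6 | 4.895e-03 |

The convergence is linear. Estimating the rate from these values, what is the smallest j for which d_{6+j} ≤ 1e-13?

34

Rate ρ ≈ d_6/d_5 = 4.895e-03/1.026e-02 = 0.4771.
After j more steps, d_{6+j} ≈ 4.895e-03·ρ^j; need ρ^j ≤ 1e-13/4.895e-03 = 2.0429e-11.
j ≥ ln(2.0429e-11)/ln(0.4771) = -24.6141/-0.74003 = 33.261.
So 34 more iterations are needed.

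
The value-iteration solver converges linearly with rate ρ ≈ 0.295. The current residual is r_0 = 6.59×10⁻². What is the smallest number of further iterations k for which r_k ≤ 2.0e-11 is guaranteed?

After k steps, r_k ≈ 6.59×10⁻²·0.295^k.
Need 0.295^k ≤ 2.0e-11/6.59×10⁻² = 3.0349e-10.
k ≥ ln(3.0349e-10)/ln(0.295) = -21.9157/-1.22078 = 17.952.
Smallest integer k = 18.

18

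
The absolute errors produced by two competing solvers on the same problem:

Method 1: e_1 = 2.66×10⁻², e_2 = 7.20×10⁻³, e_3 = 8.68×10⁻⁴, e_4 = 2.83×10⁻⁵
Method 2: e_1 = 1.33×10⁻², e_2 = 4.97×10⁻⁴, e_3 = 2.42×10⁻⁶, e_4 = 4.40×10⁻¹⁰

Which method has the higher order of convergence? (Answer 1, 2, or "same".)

same

Method 1: p ≈ ln(2.83×10⁻⁵/8.68×10⁻⁴)/ln(8.68×10⁻⁴/7.20×10⁻³) ≈ 1.62.
Method 2: p ≈ ln(4.40×10⁻¹⁰/2.42×10⁻⁶)/ln(2.42×10⁻⁶/4.97×10⁻⁴) ≈ 1.62.
Both orders ≈ 1.6 — effectively the same.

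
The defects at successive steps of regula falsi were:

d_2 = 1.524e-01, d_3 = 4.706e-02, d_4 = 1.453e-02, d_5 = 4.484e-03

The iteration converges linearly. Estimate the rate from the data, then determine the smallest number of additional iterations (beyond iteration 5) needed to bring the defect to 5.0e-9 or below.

12

Rate ρ ≈ d_5/d_4 = 4.484e-03/1.453e-02 = 0.3086.
After j more steps, d_{5+j} ≈ 4.484e-03·ρ^j; need ρ^j ≤ 5.0e-9/4.484e-03 = 1.11508e-06.
j ≥ ln(1.11508e-06)/ln(0.3086) = -13.7066/-1.17571 = 11.658.
So 12 more iterations are needed.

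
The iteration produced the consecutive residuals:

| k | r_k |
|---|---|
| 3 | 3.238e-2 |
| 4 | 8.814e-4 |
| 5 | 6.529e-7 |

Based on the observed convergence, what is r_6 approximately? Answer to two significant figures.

3.6e-13

First estimate the order: p ≈ ln(r_5/r_4) / ln(r_4/r_3) = ln(6.529e-7/8.814e-4)/ln(8.814e-4/3.238e-2) = ln(0.000740753)/ln(0.0272205) ≈ 2.0001.
Then r_6 ≈ r_5·(r_5/r_4)^p = 6.529e-7·(0.000740753)^2.0001 = 6.529e-7·5.4832e-07 ≈ 3.58e-13.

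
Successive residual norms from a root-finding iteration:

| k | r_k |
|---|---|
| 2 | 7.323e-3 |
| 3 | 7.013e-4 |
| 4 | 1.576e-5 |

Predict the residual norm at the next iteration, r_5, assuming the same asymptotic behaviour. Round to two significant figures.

First estimate the order: p ≈ ln(r_4/r_3) / ln(r_3/r_2) = ln(1.576e-5/7.013e-4)/ln(7.013e-4/7.323e-3) = ln(0.0224726)/ln(0.0957668) ≈ 1.6180.
Then r_5 ≈ r_4·(r_4/r_3)^p = 1.576e-5·(0.0224726)^1.6180 = 1.576e-5·0.00215266 ≈ 3.393e-08.

3.4e-8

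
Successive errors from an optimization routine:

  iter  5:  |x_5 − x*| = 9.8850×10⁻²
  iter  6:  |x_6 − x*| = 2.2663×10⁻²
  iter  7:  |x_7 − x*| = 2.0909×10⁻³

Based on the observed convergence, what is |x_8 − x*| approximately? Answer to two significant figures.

4.4e-5

First estimate the order: p ≈ ln(|x_7 − x*|/|x_6 − x*|) / ln(|x_6 − x*|/|x_5 − x*|) = ln(2.0909×10⁻³/2.2663×10⁻²)/ln(2.2663×10⁻²/9.8850×10⁻²) = ln(0.0922605)/ln(0.229267) ≈ 1.6180.
Then |x_8 − x*| ≈ |x_7 − x*|·(|x_7 − x*|/|x_6 − x*|)^p = 2.0909×10⁻³·(0.0922605)^1.6180 = 2.0909×10⁻³·0.0211541 ≈ 4.423e-05.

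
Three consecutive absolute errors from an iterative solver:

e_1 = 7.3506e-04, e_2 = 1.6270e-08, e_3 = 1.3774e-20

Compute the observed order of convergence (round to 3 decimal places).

p ≈ ln(e_3/e_2) / ln(e_2/e_1)
  = ln(1.3774e-20/1.6270e-08) / ln(1.6270e-08/7.3506e-04)
  = ln(8.46589e-13) / ln(2.21342e-05)
  = -27.797561 / -10.718387 ≈ 2.593446

2.593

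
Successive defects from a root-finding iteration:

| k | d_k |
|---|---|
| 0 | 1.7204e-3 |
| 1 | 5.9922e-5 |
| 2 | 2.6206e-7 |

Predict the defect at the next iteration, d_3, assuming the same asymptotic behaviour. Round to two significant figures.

First estimate the order: p ≈ ln(d_2/d_1) / ln(d_1/d_0) = ln(2.6206e-7/5.9922e-5)/ln(5.9922e-5/1.7204e-3) = ln(0.00437335)/ln(0.0348303) ≈ 1.6180.
Then d_3 ≈ d_2·(d_2/d_1)^p = 2.6206e-7·(0.00437335)^1.6180 = 2.6206e-7·0.000152348 ≈ 3.992e-11.

4.0e-11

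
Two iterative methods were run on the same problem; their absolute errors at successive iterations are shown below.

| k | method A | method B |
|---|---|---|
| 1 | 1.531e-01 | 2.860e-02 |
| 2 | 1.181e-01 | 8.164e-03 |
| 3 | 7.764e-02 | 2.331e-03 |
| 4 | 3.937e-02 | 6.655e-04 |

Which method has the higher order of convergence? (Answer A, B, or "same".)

Method A: p ≈ ln(3.937e-02/7.764e-02)/ln(7.764e-02/1.181e-01) ≈ 1.62.
Method B: p ≈ ln(6.655e-04/2.331e-03)/ln(2.331e-03/8.164e-03) ≈ 1.00.
Method A has the higher order (≈1.6 vs ≈1.0).

A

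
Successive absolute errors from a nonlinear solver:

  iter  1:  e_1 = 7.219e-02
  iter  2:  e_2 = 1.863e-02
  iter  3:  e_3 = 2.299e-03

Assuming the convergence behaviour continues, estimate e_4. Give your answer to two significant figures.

First estimate the order: p ≈ ln(e_3/e_2) / ln(e_2/e_1) = ln(2.299e-03/1.863e-02)/ln(1.863e-02/7.219e-02) = ln(0.123403)/ln(0.258069) ≈ 1.5447.
Then e_4 ≈ e_3·(e_3/e_2)^p = 2.299e-03·(0.123403)^1.5447 = 2.299e-03·0.0394794 ≈ 9.076e-05.

9.1e-5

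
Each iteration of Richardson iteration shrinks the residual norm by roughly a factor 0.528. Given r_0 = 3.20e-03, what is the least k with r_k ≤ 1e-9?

After k steps, r_k ≈ 3.20e-03·0.528^k.
Need 0.528^k ≤ 1e-9/3.20e-03 = 3.125e-07.
k ≥ ln(3.125e-07)/ln(0.528) = -14.9787/-0.63866 = 23.453.
Smallest integer k = 24.

24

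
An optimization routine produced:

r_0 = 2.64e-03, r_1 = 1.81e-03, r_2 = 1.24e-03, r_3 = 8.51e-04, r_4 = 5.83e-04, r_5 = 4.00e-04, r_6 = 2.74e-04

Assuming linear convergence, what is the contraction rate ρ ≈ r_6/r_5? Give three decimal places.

ρ ≈ r_6/r_5 = 2.74e-04/4.00e-04 = 0.68500

0.685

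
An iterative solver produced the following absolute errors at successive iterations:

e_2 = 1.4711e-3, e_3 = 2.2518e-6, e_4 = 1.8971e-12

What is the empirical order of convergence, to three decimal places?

2.158

p ≈ ln(e_4/e_3) / ln(e_3/e_2)
  = ln(1.8971e-12/2.2518e-6) / ln(2.2518e-6/1.4711e-3)
  = ln(8.42482e-07) / ln(0.00153069)
  = -13.986914 / -6.482037 ≈ 2.157796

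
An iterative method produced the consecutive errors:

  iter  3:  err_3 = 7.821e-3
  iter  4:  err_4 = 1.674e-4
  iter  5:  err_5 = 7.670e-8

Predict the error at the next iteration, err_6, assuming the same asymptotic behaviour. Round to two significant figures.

First estimate the order: p ≈ ln(err_5/err_4) / ln(err_4/err_3) = ln(7.670e-8/1.674e-4)/ln(1.674e-4/7.821e-3) = ln(0.000458184)/ln(0.0214039) ≈ 2.0000.
Then err_6 ≈ err_5·(err_5/err_4)^p = 7.670e-8·(0.000458184)^2.0000 = 7.670e-8·2.09933e-07 ≈ 1.61e-14.

1.6e-14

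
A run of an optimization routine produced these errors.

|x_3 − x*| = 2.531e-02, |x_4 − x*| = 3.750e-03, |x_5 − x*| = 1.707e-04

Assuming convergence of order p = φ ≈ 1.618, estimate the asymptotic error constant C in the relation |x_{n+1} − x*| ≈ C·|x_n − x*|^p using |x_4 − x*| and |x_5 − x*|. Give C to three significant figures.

1.44

C ≈ |x_5 − x*| / |x_4 − x*|^1.618
  = 1.707e-04 / (3.750e-03)^1.618
  = 1.707e-04 / 0.000118791 ≈ 1.437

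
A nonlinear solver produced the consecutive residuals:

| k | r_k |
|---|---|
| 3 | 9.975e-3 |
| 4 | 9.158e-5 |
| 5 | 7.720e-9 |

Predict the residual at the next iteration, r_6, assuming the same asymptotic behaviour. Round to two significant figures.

5.5e-17

First estimate the order: p ≈ ln(r_5/r_4) / ln(r_4/r_3) = ln(7.720e-9/9.158e-5)/ln(9.158e-5/9.975e-3) = ln(8.42979e-05)/ln(0.00918095) ≈ 2.0000.
Then r_6 ≈ r_5·(r_5/r_4)^p = 7.720e-9·(8.42979e-05)^2.0000 = 7.720e-9·7.10614e-09 ≈ 5.486e-17.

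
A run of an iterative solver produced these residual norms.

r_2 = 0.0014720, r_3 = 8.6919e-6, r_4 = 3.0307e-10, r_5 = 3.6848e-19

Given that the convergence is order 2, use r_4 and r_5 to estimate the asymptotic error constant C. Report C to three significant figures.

4.01

C ≈ r_5 / r_4^2
  = 3.6848e-19 / (3.0307e-10)^2
  = 3.6848e-19 / 9.18514e-20 ≈ 4.0117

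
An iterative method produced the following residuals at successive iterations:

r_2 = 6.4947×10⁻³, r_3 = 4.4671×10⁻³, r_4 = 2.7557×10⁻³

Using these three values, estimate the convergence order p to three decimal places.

1.291

p ≈ ln(r_4/r_3) / ln(r_3/r_2)
  = ln(2.7557×10⁻³/4.4671×10⁻³) / ln(4.4671×10⁻³/6.4947×10⁻³)
  = ln(0.616888) / ln(0.687807)
  = -0.483068 / -0.374247 ≈ 1.290773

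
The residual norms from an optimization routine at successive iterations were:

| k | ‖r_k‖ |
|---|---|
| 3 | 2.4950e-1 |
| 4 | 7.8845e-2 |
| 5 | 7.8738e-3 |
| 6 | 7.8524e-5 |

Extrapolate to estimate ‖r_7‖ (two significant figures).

7.8e-9

First estimate the order: p ≈ ln(‖r_6‖/‖r_5‖) / ln(‖r_5‖/‖r_4‖) = ln(7.8524e-5/7.8738e-3)/ln(7.8738e-3/7.8845e-2) = ln(0.00997282)/ln(0.0998643) ≈ 2.0000.
Then ‖r_7‖ ≈ ‖r_6‖·(‖r_6‖/‖r_5‖)^p = 7.8524e-5·(0.00997282)^2.0000 = 7.8524e-5·9.94571e-05 ≈ 7.81e-09.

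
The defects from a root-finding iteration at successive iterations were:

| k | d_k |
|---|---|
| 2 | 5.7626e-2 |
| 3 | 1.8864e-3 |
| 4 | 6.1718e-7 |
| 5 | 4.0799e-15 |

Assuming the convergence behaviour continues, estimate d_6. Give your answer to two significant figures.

2.6e-34

First estimate the order: p ≈ ln(d_5/d_4) / ln(d_4/d_3) = ln(4.0799e-15/6.1718e-7)/ln(6.1718e-7/1.8864e-3) = ln(6.61055e-09)/ln(0.000327173) ≈ 2.3470.
Then d_6 ≈ d_5·(d_5/d_4)^p = 4.0799e-15·(6.61055e-09)^2.3470 = 4.0799e-15·6.34012e-20 ≈ 2.587e-34.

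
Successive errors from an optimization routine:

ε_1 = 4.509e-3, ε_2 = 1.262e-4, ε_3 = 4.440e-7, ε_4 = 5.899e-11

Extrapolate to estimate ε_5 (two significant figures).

First estimate the order: p ≈ ln(ε_4/ε_3) / ln(ε_3/ε_2) = ln(5.899e-11/4.440e-7)/ln(4.440e-7/1.262e-4) = ln(0.00013286)/ln(0.00351823) ≈ 1.5799.
Then ε_5 ≈ ε_4·(ε_4/ε_3)^p = 5.899e-11·(0.00013286)^1.5799 = 5.899e-11·7.505e-07 ≈ 4.427e-17.

4.4e-17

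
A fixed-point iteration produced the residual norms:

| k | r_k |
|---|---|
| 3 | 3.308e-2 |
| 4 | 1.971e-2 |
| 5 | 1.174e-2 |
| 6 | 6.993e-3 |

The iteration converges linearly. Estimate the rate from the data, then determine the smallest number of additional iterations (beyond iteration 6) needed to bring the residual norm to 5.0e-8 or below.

23

Rate ρ ≈ r_6/r_5 = 6.993e-3/1.174e-2 = 0.5957.
After j more steps, r_{6+j} ≈ 6.993e-3·ρ^j; need ρ^j ≤ 5.0e-8/6.993e-3 = 7.15001e-06.
j ≥ ln(7.15001e-06)/ln(0.5957) = -11.8484/-0.51802 = 22.872.
So 23 more iterations are needed.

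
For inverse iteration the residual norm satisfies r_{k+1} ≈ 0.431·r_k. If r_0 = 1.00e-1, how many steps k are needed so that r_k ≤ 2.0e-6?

After k steps, r_k ≈ 1.00e-1·0.431^k.
Need 0.431^k ≤ 2.0e-6/1.00e-1 = 2e-05.
k ≥ ln(2e-05)/ln(0.431) = -10.8198/-0.84165 = 12.855.
Smallest integer k = 13.

13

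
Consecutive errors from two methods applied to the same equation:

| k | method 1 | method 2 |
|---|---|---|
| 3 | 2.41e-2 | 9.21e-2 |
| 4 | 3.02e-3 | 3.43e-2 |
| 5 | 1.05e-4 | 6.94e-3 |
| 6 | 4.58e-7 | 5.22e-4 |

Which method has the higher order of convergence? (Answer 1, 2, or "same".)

Method 1: p ≈ ln(4.58e-7/1.05e-4)/ln(1.05e-4/3.02e-3) ≈ 1.62.
Method 2: p ≈ ln(5.22e-4/6.94e-3)/ln(6.94e-3/3.43e-2) ≈ 1.62.
Both orders ≈ 1.6 — effectively the same.

same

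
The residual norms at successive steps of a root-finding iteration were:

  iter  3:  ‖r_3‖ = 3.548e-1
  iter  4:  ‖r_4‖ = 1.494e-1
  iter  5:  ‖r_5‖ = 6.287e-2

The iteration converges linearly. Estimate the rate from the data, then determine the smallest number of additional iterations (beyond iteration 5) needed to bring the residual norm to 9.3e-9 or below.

19

Rate ρ ≈ ‖r_5‖/‖r_4‖ = 6.287e-2/1.494e-1 = 0.4208.
After j more steps, ‖r_{5+j}‖ ≈ 6.287e-2·ρ^j; need ρ^j ≤ 9.3e-9/6.287e-2 = 1.47924e-07.
j ≥ ln(1.47924e-07)/ln(0.4208) = -15.7266/-0.86560 = 18.168.
So 19 more iterations are needed.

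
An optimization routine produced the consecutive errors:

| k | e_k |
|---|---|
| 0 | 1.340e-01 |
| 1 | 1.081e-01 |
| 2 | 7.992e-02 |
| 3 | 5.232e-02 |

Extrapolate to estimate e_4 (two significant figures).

First estimate the order: p ≈ ln(e_3/e_2) / ln(e_2/e_1) = ln(5.232e-02/7.992e-02)/ln(7.992e-02/1.081e-01) = ln(0.654655)/ln(0.739315) ≈ 1.4027.
Then e_4 ≈ e_3·(e_3/e_2)^p = 5.232e-02·(0.654655)^1.4027 = 5.232e-02·0.551977 ≈ 0.02888.

2.9e-2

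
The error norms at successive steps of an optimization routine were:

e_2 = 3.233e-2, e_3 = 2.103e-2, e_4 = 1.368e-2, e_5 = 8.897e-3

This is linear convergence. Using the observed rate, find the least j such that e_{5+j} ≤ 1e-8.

Rate ρ ≈ e_5/e_4 = 8.897e-3/1.368e-2 = 0.6504.
After j more steps, e_{5+j} ≈ 8.897e-3·ρ^j; need ρ^j ≤ 1e-8/8.897e-3 = 1.12397e-06.
j ≥ ln(1.12397e-06)/ln(0.6504) = -13.6986/-0.43017 = 31.845.
So 32 more iterations are needed.

32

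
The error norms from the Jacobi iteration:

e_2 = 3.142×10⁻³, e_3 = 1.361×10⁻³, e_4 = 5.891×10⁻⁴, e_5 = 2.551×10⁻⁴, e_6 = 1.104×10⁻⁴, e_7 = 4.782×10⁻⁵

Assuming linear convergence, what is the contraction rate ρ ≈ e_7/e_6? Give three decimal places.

0.433

ρ ≈ e_7/e_6 = 4.782×10⁻⁵/1.104×10⁻⁴ = 0.43315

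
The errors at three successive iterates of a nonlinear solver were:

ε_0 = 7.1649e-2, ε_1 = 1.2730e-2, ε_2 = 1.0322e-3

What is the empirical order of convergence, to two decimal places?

1.45

p ≈ ln(ε_2/ε_1) / ln(ε_1/ε_0)
  = ln(1.0322e-3/1.2730e-2) / ln(1.2730e-2/7.1649e-2)
  = ln(0.0810841) / ln(0.177672)
  = -2.51227 / -1.72782 ≈ 1.45401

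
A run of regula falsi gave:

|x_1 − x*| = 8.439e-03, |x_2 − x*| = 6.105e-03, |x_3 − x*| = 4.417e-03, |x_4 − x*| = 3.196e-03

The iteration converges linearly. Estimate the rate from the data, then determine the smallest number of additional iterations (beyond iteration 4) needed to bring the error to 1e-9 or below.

Rate ρ ≈ |x_4 − x*|/|x_3 − x*| = 3.196e-03/4.417e-03 = 0.7236.
After j more steps, |x_{4+j} − x*| ≈ 3.196e-03·ρ^j; need ρ^j ≤ 1e-9/3.196e-03 = 3.12891e-07.
j ≥ ln(3.12891e-07)/ln(0.7236) = -14.9774/-0.32352 = 46.295.
So 47 more iterations are needed.

47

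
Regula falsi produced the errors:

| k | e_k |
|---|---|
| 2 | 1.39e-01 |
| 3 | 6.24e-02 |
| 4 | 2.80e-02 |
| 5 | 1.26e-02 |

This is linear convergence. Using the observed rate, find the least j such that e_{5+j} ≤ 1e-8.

Rate ρ ≈ e_5/e_4 = 1.26e-02/2.80e-02 = 0.4500.
After j more steps, e_{5+j} ≈ 1.26e-02·ρ^j; need ρ^j ≤ 1e-8/1.26e-02 = 7.93651e-07.
j ≥ ln(7.93651e-07)/ln(0.4500) = -14.0466/-0.79851 = 17.591.
So 18 more iterations are needed.

18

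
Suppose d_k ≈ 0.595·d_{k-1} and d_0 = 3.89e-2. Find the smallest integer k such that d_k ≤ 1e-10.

After k steps, d_k ≈ 3.89e-2·0.595^k.
Need 0.595^k ≤ 1e-10/3.89e-2 = 2.57069e-09.
k ≥ ln(2.57069e-09)/ln(0.595) = -19.7791/-0.51919 = 38.096.
Smallest integer k = 39.

39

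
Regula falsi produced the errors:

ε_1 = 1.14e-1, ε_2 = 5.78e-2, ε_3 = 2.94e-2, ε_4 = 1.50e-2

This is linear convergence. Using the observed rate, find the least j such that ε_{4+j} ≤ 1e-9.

25

Rate ρ ≈ ε_4/ε_3 = 1.50e-2/2.94e-2 = 0.5102.
After j more steps, ε_{4+j} ≈ 1.50e-2·ρ^j; need ρ^j ≤ 1e-9/1.50e-2 = 6.66667e-08.
j ≥ ln(6.66667e-08)/ln(0.5102) = -16.5236/-0.67295 = 24.554.
So 25 more iterations are needed.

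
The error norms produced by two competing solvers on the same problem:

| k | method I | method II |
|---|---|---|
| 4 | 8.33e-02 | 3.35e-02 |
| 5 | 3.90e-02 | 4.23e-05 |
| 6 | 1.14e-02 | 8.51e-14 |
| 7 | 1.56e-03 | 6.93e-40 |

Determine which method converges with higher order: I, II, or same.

Method I: p ≈ ln(1.56e-03/1.14e-02)/ln(1.14e-02/3.90e-02) ≈ 1.62.
Method II: p ≈ ln(6.93e-40/8.51e-14)/ln(8.51e-14/4.23e-05) ≈ 3.00.
Method II has the higher order (≈3.0 vs ≈1.6).

II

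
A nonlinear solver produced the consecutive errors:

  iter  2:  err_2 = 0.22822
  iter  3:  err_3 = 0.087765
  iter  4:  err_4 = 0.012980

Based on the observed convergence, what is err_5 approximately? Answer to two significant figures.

2.8e-4

First estimate the order: p ≈ ln(err_4/err_3) / ln(err_3/err_2) = ln(0.012980/0.087765)/ln(0.087765/0.22822) = ln(0.147895)/ln(0.384563) ≈ 2.0000.
Then err_5 ≈ err_4·(err_4/err_3)^p = 0.012980·(0.147895)^2.0000 = 0.012980·0.0218729 ≈ 0.0002839.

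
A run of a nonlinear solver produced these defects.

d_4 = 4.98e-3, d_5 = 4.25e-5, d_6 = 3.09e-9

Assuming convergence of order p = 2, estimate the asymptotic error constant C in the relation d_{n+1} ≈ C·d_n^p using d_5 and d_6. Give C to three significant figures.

C ≈ d_6 / d_5^2
  = 3.09e-9 / (4.25e-5)^2
  = 3.09e-9 / 1.80625e-09 ≈ 1.7107

1.71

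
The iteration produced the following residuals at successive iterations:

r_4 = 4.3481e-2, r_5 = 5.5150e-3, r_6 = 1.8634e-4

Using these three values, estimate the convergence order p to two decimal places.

p ≈ ln(r_6/r_5) / ln(r_5/r_4)
  = ln(1.8634e-4/5.5150e-3) / ln(5.5150e-3/4.3481e-2)
  = ln(0.0337879) / ln(0.126837)
  = -3.38765 / -2.06485 ≈ 1.64063

1.64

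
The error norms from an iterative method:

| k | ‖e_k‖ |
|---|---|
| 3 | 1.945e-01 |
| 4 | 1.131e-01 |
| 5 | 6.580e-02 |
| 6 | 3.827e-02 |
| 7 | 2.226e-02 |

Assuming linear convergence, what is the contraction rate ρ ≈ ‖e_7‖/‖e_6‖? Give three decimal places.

ρ ≈ ‖e_7‖/‖e_6‖ = 2.226e-02/3.827e-02 = 0.58166

0.582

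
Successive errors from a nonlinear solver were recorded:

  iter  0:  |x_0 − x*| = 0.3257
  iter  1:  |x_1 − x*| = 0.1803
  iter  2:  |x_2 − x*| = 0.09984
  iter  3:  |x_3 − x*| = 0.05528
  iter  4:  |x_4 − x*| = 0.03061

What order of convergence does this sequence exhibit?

Consecutive ratios: |x_4 − x*|/|x_3 − x*| = 0.03061/0.05528 = 0.553726, |x_3 − x*|/|x_2 − x*| = 0.05528/0.09984 = 0.553686.
p ≈ ln(0.553726)/ln(0.553686) = -0.5911/-0.5912 ≈ 1.00.
So the convergence is linear (order 1).

1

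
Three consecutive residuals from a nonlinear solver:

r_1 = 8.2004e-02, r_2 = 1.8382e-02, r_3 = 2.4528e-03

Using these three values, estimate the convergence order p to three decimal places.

1.347

p ≈ ln(r_3/r_2) / ln(r_2/r_1)
  = ln(2.4528e-03/1.8382e-02) / ln(1.8382e-02/8.2004e-02)
  = ln(0.133435) / ln(0.22416)
  = -2.014141 / -1.495395 ≈ 1.346896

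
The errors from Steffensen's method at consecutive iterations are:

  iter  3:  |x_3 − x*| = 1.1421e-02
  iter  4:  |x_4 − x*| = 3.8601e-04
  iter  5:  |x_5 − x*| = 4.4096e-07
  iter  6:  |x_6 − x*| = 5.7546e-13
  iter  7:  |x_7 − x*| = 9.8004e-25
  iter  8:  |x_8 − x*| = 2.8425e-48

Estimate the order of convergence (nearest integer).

2

Consecutive ratios: |x_8 − x*|/|x_7 − x*| = 2.8425e-48/9.8004e-25 = 2.90039e-24, |x_7 − x*|/|x_6 − x*| = 9.8004e-25/5.7546e-13 = 1.70305e-12.
p ≈ ln(2.90039e-24)/ln(1.70305e-12) = -54.1972/-27.0986 ≈ 2.00.
So the convergence is quadratic (order 2).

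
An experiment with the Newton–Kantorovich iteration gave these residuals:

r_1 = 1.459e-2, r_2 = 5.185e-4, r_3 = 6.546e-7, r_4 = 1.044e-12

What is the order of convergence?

Consecutive ratios: r_4/r_3 = 1.044e-12/6.546e-7 = 1.59487e-06, r_3/r_2 = 6.546e-7/5.185e-4 = 0.00126249.
p ≈ ln(1.59487e-06)/ln(0.00126249) = -13.3487/-6.6747 ≈ 2.00.
So the convergence is quadratic (order 2).

2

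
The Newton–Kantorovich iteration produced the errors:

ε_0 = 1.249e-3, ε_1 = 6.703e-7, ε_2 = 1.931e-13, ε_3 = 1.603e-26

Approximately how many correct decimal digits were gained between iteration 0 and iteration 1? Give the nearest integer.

3

Digits gained ≈ log₁₀(ε_0/ε_1) = log₁₀(1.249e-3/6.703e-7) = log₁₀(1863.34) ≈ 3.270.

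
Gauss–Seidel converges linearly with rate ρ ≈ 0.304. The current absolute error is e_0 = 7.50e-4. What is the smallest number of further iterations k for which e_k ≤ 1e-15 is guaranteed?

23

After k steps, e_k ≈ 7.50e-4·0.304^k.
Need 0.304^k ≤ 1e-15/7.50e-4 = 1.33333e-12.
k ≥ ln(1.33333e-12)/ln(0.304) = -27.3433/-1.19073 = 22.963.
Smallest integer k = 23.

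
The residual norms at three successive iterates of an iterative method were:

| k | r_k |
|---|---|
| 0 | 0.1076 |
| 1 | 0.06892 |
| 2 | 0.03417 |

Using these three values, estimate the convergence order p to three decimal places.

1.575

p ≈ ln(r_2/r_1) / ln(r_1/r_0)
  = ln(0.03417/0.06892) / ln(0.06892/0.1076)
  = ln(0.495792) / ln(0.64052)
  = -0.701599 / -0.445475 ≈ 1.574946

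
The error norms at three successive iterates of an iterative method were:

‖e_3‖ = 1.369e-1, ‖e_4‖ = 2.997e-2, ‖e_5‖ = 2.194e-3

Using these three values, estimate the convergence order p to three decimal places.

1.721

p ≈ ln(‖e_5‖/‖e_4‖) / ln(‖e_4‖/‖e_3‖)
  = ln(2.194e-3/2.997e-2) / ln(2.997e-2/1.369e-1)
  = ln(0.0732065) / ln(0.218919)
  = -2.614471 / -1.519053 ≈ 1.721119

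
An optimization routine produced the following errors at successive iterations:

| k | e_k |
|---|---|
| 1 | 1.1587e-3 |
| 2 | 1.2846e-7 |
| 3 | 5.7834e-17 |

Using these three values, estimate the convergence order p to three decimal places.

2.363

p ≈ ln(e_3/e_2) / ln(e_2/e_1)
  = ln(5.7834e-17/1.2846e-7) / ln(1.2846e-7/1.1587e-3)
  = ln(4.5021e-10) / ln(0.000110866)
  = -21.521307 / -9.107188 ≈ 2.363112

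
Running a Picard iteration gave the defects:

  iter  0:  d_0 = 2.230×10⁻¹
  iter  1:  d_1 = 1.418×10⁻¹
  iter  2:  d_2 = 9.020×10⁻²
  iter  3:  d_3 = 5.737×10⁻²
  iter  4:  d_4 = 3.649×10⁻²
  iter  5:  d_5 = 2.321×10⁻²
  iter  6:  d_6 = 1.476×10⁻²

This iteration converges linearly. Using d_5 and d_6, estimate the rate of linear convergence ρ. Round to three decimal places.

0.636

ρ ≈ d_6/d_5 = 1.476×10⁻²/2.321×10⁻² = 0.63593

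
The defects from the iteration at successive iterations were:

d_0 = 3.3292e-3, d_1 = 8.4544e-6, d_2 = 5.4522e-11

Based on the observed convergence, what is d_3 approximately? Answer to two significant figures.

First estimate the order: p ≈ ln(d_2/d_1) / ln(d_1/d_0) = ln(5.4522e-11/8.4544e-6)/ln(8.4544e-6/3.3292e-3) = ln(6.44895e-06)/ln(0.00253947) ≈ 2.0000.
Then d_3 ≈ d_2·(d_2/d_1)^p = 5.4522e-11·(6.44895e-06)^2.0000 = 5.4522e-11·4.1589e-11 ≈ 2.268e-21.

2.3e-21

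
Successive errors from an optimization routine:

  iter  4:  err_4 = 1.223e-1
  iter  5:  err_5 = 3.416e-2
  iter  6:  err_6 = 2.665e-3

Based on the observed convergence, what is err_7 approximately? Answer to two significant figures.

1.6e-5

First estimate the order: p ≈ ln(err_6/err_5) / ln(err_5/err_4) = ln(2.665e-3/3.416e-2)/ln(3.416e-2/1.223e-1) = ln(0.0780152)/ln(0.279313) ≈ 2.0000.
Then err_7 ≈ err_6·(err_6/err_5)^p = 2.665e-3·(0.0780152)^2.0000 = 2.665e-3·0.00608637 ≈ 1.622e-05.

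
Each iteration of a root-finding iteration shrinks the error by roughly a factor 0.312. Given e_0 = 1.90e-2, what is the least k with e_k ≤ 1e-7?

11

After k steps, e_k ≈ 1.90e-2·0.312^k.
Need 0.312^k ≤ 1e-7/1.90e-2 = 5.26316e-06.
k ≥ ln(5.26316e-06)/ln(0.312) = -12.1548/-1.16475 = 10.436.
Smallest integer k = 11.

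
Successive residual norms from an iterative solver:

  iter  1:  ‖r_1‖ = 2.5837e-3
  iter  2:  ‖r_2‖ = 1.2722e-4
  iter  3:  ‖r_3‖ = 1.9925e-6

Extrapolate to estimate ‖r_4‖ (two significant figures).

6.4e-9

First estimate the order: p ≈ ln(‖r_3‖/‖r_2‖) / ln(‖r_2‖/‖r_1‖) = ln(1.9925e-6/1.2722e-4)/ln(1.2722e-4/2.5837e-3) = ln(0.0156618)/ln(0.0492395) ≈ 1.3804.
Then ‖r_4‖ ≈ ‖r_3‖·(‖r_3‖/‖r_2‖)^p = 1.9925e-6·(0.0156618)^1.3804 = 1.9925e-6·0.00322225 ≈ 6.42e-09.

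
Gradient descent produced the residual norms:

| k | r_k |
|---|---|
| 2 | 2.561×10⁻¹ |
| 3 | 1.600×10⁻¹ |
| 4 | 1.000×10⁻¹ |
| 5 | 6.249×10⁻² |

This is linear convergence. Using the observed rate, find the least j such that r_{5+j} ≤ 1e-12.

Rate ρ ≈ r_5/r_4 = 6.249×10⁻²/1.000×10⁻¹ = 0.6249.
After j more steps, r_{5+j} ≈ 6.249×10⁻²·ρ^j; need ρ^j ≤ 1e-12/6.249×10⁻² = 1.60026e-11.
j ≥ ln(1.60026e-11)/ln(0.6249) = -24.8583/-0.47016 = 52.872.
So 53 more iterations are needed.

53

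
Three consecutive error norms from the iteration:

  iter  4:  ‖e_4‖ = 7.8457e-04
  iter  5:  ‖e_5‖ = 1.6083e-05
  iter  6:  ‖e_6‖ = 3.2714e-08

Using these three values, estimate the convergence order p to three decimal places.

1.594

p ≈ ln(‖e_6‖/‖e_5‖) / ln(‖e_5‖/‖e_4‖)
  = ln(3.2714e-08/1.6083e-05) / ln(1.6083e-05/7.8457e-04)
  = ln(0.00203407) / ln(0.0204991)
  = -6.197717 / -3.887374 ≈ 1.594320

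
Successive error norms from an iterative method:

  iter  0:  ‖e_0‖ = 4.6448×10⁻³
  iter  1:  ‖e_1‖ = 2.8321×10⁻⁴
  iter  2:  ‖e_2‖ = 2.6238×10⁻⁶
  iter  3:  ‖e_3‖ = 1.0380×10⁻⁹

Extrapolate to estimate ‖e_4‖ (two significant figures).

2.1e-15

First estimate the order: p ≈ ln(‖e_3‖/‖e_2‖) / ln(‖e_2‖/‖e_1‖) = ln(1.0380×10⁻⁹/2.6238×10⁻⁶)/ln(2.6238×10⁻⁶/2.8321×10⁻⁴) = ln(0.000395609)/ln(0.0092645) ≈ 1.6736.
Then ‖e_4‖ ≈ ‖e_3‖·(‖e_3‖/‖e_2‖)^p = 1.0380×10⁻⁹·(0.000395609)^1.6736 = 1.0380×10⁻⁹·2.01922e-06 ≈ 2.096e-15.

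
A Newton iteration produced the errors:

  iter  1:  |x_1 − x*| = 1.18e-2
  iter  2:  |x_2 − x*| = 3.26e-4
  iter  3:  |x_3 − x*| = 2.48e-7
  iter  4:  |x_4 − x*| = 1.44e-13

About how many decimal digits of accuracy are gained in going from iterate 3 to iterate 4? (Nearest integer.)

6

Digits gained ≈ log₁₀(|x_3 − x*|/|x_4 − x*|) = log₁₀(2.48e-7/1.44e-13) = log₁₀(1.72222e+06) ≈ 6.236.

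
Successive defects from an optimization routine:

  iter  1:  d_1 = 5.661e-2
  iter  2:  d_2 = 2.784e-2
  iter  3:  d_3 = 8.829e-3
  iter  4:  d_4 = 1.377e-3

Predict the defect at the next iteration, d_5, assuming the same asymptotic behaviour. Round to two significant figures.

First estimate the order: p ≈ ln(d_4/d_3) / ln(d_3/d_2) = ln(1.377e-3/8.829e-3)/ln(8.829e-3/2.784e-2) = ln(0.155963)/ln(0.317134) ≈ 1.6180.
Then d_5 ≈ d_4·(d_4/d_3)^p = 1.377e-3·(0.155963)^1.6180 = 1.377e-3·0.0494662 ≈ 6.811e-05.

6.8e-5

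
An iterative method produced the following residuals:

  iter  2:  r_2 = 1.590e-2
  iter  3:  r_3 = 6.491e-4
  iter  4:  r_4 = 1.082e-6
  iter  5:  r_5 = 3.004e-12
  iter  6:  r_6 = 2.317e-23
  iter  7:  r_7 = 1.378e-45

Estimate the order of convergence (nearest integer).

Consecutive ratios: r_7/r_6 = 1.378e-45/2.317e-23 = 5.94735e-23, r_6/r_5 = 2.317e-23/3.004e-12 = 7.71305e-12.
p ≈ ln(5.94735e-23)/ln(7.71305e-12) = -51.1765/-25.5881 ≈ 2.00.
So the convergence is quadratic (order 2).

2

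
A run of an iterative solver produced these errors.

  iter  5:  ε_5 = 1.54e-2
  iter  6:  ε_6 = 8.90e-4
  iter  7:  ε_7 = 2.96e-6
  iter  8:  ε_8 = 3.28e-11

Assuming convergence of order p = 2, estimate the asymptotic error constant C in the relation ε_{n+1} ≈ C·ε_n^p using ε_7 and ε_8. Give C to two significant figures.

C ≈ ε_8 / ε_7^2
  = 3.28e-11 / (2.96e-6)^2
  = 3.28e-11 / 8.7616e-12 ≈ 3.7436

3.7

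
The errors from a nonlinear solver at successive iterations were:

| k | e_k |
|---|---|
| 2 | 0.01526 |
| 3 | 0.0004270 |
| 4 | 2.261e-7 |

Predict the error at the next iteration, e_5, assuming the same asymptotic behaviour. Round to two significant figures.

2.8e-14

First estimate the order: p ≈ ln(e_4/e_3) / ln(e_3/e_2) = ln(2.261e-7/0.0004270)/ln(0.0004270/0.01526) = ln(0.000529508)/ln(0.0279817) ≈ 2.1094.
Then e_5 ≈ e_4·(e_4/e_3)^p = 2.261e-7·(0.000529508)^2.1094 = 2.261e-7·1.22839e-07 ≈ 2.777e-14.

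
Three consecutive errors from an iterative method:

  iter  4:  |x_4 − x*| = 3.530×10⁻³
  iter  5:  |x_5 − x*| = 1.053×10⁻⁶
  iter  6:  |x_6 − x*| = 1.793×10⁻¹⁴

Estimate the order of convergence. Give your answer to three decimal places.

2.204

p ≈ ln(|x_6 − x*|/|x_5 − x*|) / ln(|x_5 − x*|/|x_4 − x*|)
  = ln(1.793×10⁻¹⁴/1.053×10⁻⁶) / ln(1.053×10⁻⁶/3.530×10⁻³)
  = ln(1.70275e-08) / ln(0.0002983)
  = -17.888436 / -8.117411 ≈ 2.203712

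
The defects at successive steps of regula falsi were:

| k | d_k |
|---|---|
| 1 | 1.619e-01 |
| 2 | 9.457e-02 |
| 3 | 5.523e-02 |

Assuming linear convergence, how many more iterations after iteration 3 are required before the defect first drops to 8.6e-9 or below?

30

Rate ρ ≈ d_3/d_2 = 5.523e-02/9.457e-02 = 0.5840.
After j more steps, d_{3+j} ≈ 5.523e-02·ρ^j; need ρ^j ≤ 8.6e-9/5.523e-02 = 1.55712e-07.
j ≥ ln(1.55712e-07)/ln(0.5840) = -15.6753/-0.53785 = 29.144.
So 30 more iterations are needed.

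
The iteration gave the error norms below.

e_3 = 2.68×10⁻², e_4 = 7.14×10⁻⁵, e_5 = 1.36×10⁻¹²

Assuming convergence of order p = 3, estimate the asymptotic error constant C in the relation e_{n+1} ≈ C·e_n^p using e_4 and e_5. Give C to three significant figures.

3.74

C ≈ e_5 / e_4^3
  = 1.36×10⁻¹² / (7.14×10⁻⁵)^3
  = 1.36×10⁻¹² / 3.63994e-13 ≈ 3.7363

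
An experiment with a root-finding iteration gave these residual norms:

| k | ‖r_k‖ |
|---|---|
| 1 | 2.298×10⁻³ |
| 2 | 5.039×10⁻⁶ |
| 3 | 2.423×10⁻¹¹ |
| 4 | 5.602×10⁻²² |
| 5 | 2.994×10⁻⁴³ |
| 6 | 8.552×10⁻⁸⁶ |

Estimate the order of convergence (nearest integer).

2

Consecutive ratios: ‖r_6‖/‖r_5‖ = 8.552×10⁻⁸⁶/2.994×10⁻⁴³ = 2.85638e-43, ‖r_5‖/‖r_4‖ = 2.994×10⁻⁴³/5.602×10⁻²² = 5.34452e-22.
p ≈ ln(2.85638e-43)/ln(5.34452e-22) = -97.9616/-48.9808 ≈ 2.00.
So the convergence is quadratic (order 2).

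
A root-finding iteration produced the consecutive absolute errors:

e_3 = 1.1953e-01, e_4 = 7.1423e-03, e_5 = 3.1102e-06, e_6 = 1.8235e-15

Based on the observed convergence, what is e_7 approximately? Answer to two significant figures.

First estimate the order: p ≈ ln(e_6/e_5) / ln(e_5/e_4) = ln(1.8235e-15/3.1102e-06)/ln(3.1102e-06/7.1423e-03) = ln(5.86297e-10)/ln(0.000435462) ≈ 2.7467.
Then e_7 ≈ e_6·(e_6/e_5)^p = 1.8235e-15·(5.86297e-10)^2.7467 = 1.8235e-15·4.39328e-26 ≈ 8.011e-41.

8.0e-41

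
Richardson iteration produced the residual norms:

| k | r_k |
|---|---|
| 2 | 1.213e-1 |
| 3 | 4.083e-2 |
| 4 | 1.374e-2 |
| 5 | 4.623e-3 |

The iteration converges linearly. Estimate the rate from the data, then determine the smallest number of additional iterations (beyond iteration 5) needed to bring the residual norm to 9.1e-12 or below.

19

Rate ρ ≈ r_5/r_4 = 4.623e-3/1.374e-2 = 0.3365.
After j more steps, r_{5+j} ≈ 4.623e-3·ρ^j; need ρ^j ≤ 9.1e-12/4.623e-3 = 1.96842e-09.
j ≥ ln(1.96842e-09)/ln(0.3365) = -20.0460/-1.08916 = 18.405.
So 19 more iterations are needed.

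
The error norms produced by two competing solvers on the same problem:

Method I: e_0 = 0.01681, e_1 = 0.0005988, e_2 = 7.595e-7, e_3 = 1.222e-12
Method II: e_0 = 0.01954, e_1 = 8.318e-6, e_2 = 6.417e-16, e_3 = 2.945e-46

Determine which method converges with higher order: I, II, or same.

II

Method I: p ≈ ln(1.222e-12/7.595e-7)/ln(7.595e-7/0.0005988) ≈ 2.00.
Method II: p ≈ ln(2.945e-46/6.417e-16)/ln(6.417e-16/8.318e-6) ≈ 3.00.
Method II has the higher order (≈3.0 vs ≈2.0).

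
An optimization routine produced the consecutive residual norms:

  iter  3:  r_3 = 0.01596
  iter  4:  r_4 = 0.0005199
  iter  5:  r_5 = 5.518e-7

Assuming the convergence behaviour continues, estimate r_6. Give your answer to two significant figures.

First estimate the order: p ≈ ln(r_5/r_4) / ln(r_4/r_3) = ln(5.518e-7/0.0005199)/ln(0.0005199/0.01596) = ln(0.00106136)/ln(0.0325752) ≈ 1.9999.
Then r_6 ≈ r_5·(r_5/r_4)^p = 5.518e-7·(0.00106136)^1.9999 = 5.518e-7·1.12726e-06 ≈ 6.22e-13.

6.2e-13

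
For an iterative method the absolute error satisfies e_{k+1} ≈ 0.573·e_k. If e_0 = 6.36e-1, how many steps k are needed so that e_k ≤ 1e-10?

41

After k steps, e_k ≈ 6.36e-1·0.573^k.
Need 0.573^k ≤ 1e-10/6.36e-1 = 1.57233e-10.
k ≥ ln(1.57233e-10)/ln(0.573) = -22.5733/-0.55687 = 40.536.
Smallest integer k = 41.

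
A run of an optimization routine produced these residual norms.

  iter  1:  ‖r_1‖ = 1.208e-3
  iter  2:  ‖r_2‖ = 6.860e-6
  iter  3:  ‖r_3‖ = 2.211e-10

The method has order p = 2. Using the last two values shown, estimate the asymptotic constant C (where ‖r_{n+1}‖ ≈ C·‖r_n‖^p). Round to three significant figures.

C ≈ ‖r_3‖ / ‖r_2‖^2
  = 2.211e-10 / (6.860e-6)^2
  = 2.211e-10 / 4.70596e-11 ≈ 4.6983

4.70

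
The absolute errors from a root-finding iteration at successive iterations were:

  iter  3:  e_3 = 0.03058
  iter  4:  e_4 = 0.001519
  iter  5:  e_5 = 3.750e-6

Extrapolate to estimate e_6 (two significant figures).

2.3e-11

First estimate the order: p ≈ ln(e_5/e_4) / ln(e_4/e_3) = ln(3.750e-6/0.001519)/ln(0.001519/0.03058) = ln(0.00246873)/ln(0.049673) ≈ 1.9998.
Then e_6 ≈ e_5·(e_5/e_4)^p = 3.750e-6·(0.00246873)^1.9998 = 3.750e-6·6.10195e-06 ≈ 2.288e-11.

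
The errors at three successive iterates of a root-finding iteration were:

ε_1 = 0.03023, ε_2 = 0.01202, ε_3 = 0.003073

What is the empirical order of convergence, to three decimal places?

1.479

p ≈ ln(ε_3/ε_2) / ln(ε_2/ε_1)
  = ln(0.003073/0.01202) / ln(0.01202/0.03023)
  = ln(0.255657) / ln(0.397618)
  = -1.363919 / -0.922264 ≈ 1.478881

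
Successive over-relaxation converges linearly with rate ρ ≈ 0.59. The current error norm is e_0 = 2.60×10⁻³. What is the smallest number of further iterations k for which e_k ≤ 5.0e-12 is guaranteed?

After k steps, e_k ≈ 2.60×10⁻³·0.59^k.
Need 0.59^k ≤ 5.0e-12/2.60×10⁻³ = 1.92308e-09.
k ≥ ln(1.92308e-09)/ln(0.59) = -20.0693/-0.52763 = 38.037.
Smallest integer k = 39.

39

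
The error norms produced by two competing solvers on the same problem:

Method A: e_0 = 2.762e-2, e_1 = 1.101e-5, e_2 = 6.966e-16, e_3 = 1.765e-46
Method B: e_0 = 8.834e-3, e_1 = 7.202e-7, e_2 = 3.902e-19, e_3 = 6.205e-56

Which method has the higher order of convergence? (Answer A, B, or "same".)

Method A: p ≈ ln(1.765e-46/6.966e-16)/ln(6.966e-16/1.101e-5) ≈ 3.00.
Method B: p ≈ ln(6.205e-56/3.902e-19)/ln(3.902e-19/7.202e-7) ≈ 3.00.
Both orders ≈ 3.0 — effectively the same.

same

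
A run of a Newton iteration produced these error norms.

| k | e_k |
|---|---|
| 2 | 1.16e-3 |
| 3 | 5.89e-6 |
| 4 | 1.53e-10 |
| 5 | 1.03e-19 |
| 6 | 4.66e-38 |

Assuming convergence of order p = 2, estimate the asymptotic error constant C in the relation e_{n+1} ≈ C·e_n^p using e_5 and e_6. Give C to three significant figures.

C ≈ e_6 / e_5^2
  = 4.66e-38 / (1.03e-19)^2
  = 4.66e-38 / 1.0609e-38 ≈ 4.3925

4.39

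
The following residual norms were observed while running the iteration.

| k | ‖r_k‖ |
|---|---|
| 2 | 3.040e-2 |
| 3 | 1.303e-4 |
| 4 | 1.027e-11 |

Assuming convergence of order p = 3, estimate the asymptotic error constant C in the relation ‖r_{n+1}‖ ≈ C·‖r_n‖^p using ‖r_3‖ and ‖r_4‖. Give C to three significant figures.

4.64

C ≈ ‖r_4‖ / ‖r_3‖^3
  = 1.027e-11 / (1.303e-4)^3
  = 1.027e-11 / 2.21225e-12 ≈ 4.6423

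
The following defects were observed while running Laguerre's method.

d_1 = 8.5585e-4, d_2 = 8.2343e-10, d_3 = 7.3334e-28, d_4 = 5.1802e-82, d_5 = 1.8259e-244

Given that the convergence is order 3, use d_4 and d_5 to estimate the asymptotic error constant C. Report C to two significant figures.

1.3

C ≈ d_5 / d_4^3
  = 1.8259e-244 / (5.1802e-82)^3
  = 1.8259e-244 / 1.39008e-244 ≈ 1.3135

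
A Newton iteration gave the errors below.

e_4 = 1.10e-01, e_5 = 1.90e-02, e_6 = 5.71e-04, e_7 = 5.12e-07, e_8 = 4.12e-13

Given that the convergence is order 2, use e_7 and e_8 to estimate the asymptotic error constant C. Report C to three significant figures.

1.57

C ≈ e_8 / e_7^2
  = 4.12e-13 / (5.12e-07)^2
  = 4.12e-13 / 2.62144e-13 ≈ 1.5717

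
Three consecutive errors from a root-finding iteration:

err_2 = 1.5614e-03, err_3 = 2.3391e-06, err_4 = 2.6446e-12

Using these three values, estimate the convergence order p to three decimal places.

2.105

p ≈ ln(err_4/err_3) / ln(err_3/err_2)
  = ln(2.6446e-12/2.3391e-06) / ln(2.3391e-06/1.5614e-03)
  = ln(1.13061e-06) / ln(0.00149808)
  = -13.692753 / -6.503571 ≈ 2.105421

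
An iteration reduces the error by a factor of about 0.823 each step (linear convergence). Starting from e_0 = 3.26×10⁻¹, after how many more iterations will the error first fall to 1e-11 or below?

After k steps, e_k ≈ 3.26×10⁻¹·0.823^k.
Need 0.823^k ≤ 1e-11/3.26×10⁻¹ = 3.06748e-11.
k ≥ ln(3.06748e-11)/ln(0.823) = -24.2076/-0.19480 = 124.269.
Smallest integer k = 125.

125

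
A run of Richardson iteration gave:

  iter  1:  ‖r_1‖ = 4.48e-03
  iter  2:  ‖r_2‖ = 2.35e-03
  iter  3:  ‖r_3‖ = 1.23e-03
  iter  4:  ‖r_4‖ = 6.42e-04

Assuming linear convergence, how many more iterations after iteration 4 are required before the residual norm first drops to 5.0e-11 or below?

Rate ρ ≈ ‖r_4‖/‖r_3‖ = 6.42e-04/1.23e-03 = 0.5220.
After j more steps, ‖r_{4+j}‖ ≈ 6.42e-04·ρ^j; need ρ^j ≤ 5.0e-11/6.42e-04 = 7.78816e-08.
j ≥ ln(7.78816e-08)/ln(0.5220) = -16.3681/-0.65009 = 25.178.
So 26 more iterations are needed.

26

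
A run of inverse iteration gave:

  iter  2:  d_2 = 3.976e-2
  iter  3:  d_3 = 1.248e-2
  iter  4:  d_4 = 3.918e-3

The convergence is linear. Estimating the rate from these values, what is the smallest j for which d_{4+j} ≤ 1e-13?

22

Rate ρ ≈ d_4/d_3 = 3.918e-3/1.248e-2 = 0.3139.
After j more steps, d_{4+j} ≈ 3.918e-3·ρ^j; need ρ^j ≤ 1e-13/3.918e-3 = 2.55232e-11.
j ≥ ln(2.55232e-11)/ln(0.3139) = -24.3914/-1.15868 = 21.051.
So 22 more iterations are needed.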